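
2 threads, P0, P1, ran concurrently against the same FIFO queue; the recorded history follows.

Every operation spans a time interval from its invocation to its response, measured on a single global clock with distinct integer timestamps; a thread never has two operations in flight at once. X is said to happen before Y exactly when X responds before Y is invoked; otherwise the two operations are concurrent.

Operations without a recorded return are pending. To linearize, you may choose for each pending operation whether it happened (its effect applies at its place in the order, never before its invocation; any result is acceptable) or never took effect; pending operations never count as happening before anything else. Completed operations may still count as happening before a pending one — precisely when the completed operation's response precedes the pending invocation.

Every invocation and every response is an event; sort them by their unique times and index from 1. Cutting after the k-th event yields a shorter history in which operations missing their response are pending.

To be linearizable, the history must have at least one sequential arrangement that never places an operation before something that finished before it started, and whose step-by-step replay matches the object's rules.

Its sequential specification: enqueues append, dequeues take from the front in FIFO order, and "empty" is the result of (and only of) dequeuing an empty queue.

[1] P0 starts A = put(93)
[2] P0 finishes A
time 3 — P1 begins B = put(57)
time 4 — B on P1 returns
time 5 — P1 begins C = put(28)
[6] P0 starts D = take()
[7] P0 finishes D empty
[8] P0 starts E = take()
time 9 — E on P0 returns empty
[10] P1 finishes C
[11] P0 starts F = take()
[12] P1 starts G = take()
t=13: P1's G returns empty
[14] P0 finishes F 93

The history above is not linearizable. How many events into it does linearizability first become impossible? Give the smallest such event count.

7

a valid linearization of events 1..6 exists, for instance A, B:
step 1: A put(93) — queue <93>
step 2: B put(57) — queue <93,57>
once event 7 joins (D's response, time 7), exhaustive search finds no witness
including or dropping the 1 pending operation (C) in any combination fails
for example A, B, D (pending dropped) fails at step 3: D take() → empty is not legal there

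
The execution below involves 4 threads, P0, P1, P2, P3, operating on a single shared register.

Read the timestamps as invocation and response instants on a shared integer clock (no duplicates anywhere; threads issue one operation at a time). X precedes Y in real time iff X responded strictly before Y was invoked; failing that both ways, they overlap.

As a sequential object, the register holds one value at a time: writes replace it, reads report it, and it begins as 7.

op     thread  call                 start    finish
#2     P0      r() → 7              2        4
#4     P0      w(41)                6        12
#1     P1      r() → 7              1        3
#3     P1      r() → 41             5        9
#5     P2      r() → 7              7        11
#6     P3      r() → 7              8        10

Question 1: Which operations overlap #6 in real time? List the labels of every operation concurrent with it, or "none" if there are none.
overlap test against #6 [8,10]: concurrent iff the interval meets 8..10
#1 [1,3]: before
#2 [2,4]: before
#3 [5,9]: concurrent
#4 [6,12]: concurrent
#5 [7,11]: concurrent

#3, #4, #5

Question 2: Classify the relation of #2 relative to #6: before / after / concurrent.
#2 spans [2,4], #6 spans [8,10]
resp(#2)=4 < inv(#6)=8

before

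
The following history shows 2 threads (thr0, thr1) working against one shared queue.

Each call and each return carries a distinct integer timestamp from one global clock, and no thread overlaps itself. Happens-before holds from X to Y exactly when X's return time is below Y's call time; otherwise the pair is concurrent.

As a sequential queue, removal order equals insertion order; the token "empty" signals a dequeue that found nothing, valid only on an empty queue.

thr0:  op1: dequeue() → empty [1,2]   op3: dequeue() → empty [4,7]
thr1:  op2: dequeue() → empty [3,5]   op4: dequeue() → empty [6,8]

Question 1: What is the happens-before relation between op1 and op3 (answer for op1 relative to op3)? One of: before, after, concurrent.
op1 spans [1,2], op3 spans [4,7]
resp(op1)=2 < inv(op3)=4

before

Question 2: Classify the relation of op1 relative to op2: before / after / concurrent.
op1 spans [1,2], op2 spans [3,5]
resp(op1)=2 < inv(op2)=3

before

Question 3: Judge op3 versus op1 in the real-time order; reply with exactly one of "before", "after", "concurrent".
op3 spans [4,7], op1 spans [1,2]
resp(op1)=2 < inv(op3)=4

after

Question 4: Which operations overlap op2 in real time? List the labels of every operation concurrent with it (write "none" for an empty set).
concurrent with op2 ([3,5]): every op whose interval crosses 3..5
op1 [1,2]: before
op3 [4,7]: concurrent
op4 [6,8]: after

op3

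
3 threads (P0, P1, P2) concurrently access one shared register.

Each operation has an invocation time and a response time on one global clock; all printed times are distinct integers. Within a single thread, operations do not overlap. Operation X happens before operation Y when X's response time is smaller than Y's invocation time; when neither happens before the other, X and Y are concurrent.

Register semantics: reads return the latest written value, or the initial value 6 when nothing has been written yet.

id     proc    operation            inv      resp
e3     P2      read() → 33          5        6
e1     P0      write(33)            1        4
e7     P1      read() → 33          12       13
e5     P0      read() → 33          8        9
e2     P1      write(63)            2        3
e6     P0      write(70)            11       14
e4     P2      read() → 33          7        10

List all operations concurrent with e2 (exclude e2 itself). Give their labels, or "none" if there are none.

e1

e2 spans [2,3]; an op avoiding the whole window 2..3 is ordered, any other is concurrent
e1 [1,4]: concurrent
e3 [5,6]: after
e4 [7,10]: after
e5 [8,9]: after
e6 [11,14]: after
e7 [12,13]: after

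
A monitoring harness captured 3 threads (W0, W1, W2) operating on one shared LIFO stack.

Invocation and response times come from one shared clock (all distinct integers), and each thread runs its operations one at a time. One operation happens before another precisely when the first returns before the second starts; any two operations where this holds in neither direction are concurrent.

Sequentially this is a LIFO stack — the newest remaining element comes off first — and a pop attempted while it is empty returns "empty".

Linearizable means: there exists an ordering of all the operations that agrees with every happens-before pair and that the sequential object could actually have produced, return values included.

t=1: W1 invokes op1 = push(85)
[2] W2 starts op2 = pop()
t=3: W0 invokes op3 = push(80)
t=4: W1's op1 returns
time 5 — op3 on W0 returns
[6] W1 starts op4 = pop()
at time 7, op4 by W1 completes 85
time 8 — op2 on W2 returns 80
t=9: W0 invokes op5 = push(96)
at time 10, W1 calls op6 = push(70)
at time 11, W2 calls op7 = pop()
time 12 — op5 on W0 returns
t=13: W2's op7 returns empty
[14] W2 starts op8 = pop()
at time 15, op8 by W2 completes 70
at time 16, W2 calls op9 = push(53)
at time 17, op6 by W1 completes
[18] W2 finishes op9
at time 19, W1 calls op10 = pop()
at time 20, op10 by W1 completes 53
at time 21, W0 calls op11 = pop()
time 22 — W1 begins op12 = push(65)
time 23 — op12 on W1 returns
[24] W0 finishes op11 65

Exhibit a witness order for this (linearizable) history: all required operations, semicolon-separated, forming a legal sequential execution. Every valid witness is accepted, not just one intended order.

op1; op3; op2; op4; op7; op5; op6; op8; op9; op10; op12; op11

after step 1 (op1 push(85)): stack <85>
after step 2 (op3 push(80)): stack <85,80>
after step 3 (op2 pop() → 80): stack <85>
after step 4 (op4 pop() → 85): stack <>
after step 5 (op7 pop() → empty): stack <>
after step 6 (op5 push(96)): stack <96>
after step 7 (op6 push(70)): stack <96,70>
after step 8 (op8 pop() → 70): stack <96>
after step 9 (op9 push(53)): stack <96,53>
after step 10 (op10 pop() → 53): stack <96>
after step 11 (op12 push(65)): stack <96,65>
after step 12 (op11 pop() → 65): stack <96>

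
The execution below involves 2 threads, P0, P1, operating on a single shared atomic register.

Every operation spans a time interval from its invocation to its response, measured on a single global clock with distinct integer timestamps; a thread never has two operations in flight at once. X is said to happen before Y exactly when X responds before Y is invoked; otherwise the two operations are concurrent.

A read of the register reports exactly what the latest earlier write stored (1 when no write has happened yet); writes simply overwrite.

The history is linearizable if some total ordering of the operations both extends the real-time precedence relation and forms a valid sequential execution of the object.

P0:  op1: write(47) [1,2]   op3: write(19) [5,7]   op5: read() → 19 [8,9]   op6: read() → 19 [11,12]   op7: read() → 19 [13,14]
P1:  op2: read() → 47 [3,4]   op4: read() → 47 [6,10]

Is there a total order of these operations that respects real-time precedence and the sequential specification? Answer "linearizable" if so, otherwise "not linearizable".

one valid linearization: op1, op2, op4, op3, op5, op6, op7
after step 1 (op1 write(47)): value 47
after step 2 (op2 read() → 47): value 47
after step 3 (op4 read() → 47): value 47
after step 4 (op3 write(19)): value 19
after step 5 (op5 read() → 19): value 19
after step 6 (op6 read() → 19): value 19
after step 7 (op7 read() → 19): value 19

linearizable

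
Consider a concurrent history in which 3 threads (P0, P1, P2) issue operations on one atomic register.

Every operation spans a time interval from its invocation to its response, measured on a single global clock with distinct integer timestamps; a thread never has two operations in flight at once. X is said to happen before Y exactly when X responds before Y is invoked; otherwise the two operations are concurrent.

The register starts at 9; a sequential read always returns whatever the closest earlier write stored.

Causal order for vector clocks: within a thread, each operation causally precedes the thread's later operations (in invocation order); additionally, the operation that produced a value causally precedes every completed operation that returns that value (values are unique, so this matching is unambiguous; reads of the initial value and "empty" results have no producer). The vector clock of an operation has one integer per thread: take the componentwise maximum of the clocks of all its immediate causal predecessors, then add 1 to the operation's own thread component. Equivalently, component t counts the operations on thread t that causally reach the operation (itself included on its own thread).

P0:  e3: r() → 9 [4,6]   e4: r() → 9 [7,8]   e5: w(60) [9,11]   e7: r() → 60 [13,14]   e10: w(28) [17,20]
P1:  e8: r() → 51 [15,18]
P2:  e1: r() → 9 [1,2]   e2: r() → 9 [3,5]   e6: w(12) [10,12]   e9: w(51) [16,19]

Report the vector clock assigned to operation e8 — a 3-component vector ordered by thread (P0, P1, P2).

no predecessors for e1 (invoked 1): P2 increments from zero → (0, 0, 1)
no predecessors for e3 (invoked 4): P0 increments from zero → (1, 0, 0)
merge at e2 (invoked 3): VC(e1)=(0, 0, 1), own-thread bump on P2 → (0, 0, 2)
merge at e4 (invoked 7): VC(e3)=(1, 0, 0), own-thread bump on P0 → (2, 0, 0)
merge at e6 (invoked 10): VC(e2)=(0, 0, 2), own-thread bump on P2 → (0, 0, 3)
merge at e5 (invoked 9): VC(e4)=(2, 0, 0), own-thread bump on P0 → (3, 0, 0)
merge at e9 (invoked 16): VC(e6)=(0, 0, 3), own-thread bump on P2 → (0, 0, 4)
merge at e7 (invoked 13): VC(e5)=(3, 0, 0), own-thread bump on P0 → (4, 0, 0)
merge at e8 (invoked 15): VC(e9)=(0, 0, 4), own-thread bump on P1 → (0, 1, 4)
merge at e10 (invoked 17): VC(e7)=(4, 0, 0), own-thread bump on P0 → (5, 0, 0)
target: VC(e8) = (0, 1, 4)

(0, 1, 4)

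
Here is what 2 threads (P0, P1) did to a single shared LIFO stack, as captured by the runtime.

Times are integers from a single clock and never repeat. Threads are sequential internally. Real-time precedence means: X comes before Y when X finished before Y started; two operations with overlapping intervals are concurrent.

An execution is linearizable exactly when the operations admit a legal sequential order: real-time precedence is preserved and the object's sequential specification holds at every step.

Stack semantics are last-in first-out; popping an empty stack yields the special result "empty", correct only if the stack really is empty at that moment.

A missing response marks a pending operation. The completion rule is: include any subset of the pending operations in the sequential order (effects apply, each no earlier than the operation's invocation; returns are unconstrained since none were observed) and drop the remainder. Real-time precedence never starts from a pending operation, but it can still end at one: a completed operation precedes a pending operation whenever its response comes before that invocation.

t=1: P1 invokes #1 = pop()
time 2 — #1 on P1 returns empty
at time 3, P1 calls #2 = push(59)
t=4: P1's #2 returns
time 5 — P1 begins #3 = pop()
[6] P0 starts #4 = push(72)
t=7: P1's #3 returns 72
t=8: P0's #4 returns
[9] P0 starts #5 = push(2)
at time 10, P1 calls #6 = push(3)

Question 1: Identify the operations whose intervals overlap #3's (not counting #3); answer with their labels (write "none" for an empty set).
overlap test against #3 [5,7]: concurrent iff the interval meets 5..7
#1 [1,2]: before
#2 [3,4]: before
#4 [6,8]: concurrent
#5 [9,…): after
#6 [10,…): after

#4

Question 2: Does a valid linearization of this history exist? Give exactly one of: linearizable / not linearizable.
one valid linearization: #1, #2, #4, #3
after step 1 (#1 pop() → empty): stack <>
after step 2 (#2 push(59)): stack <59>
after step 3 (#4 push(72)): stack <59,72>
after step 4 (#3 pop() → 72): stack <59>

linearizable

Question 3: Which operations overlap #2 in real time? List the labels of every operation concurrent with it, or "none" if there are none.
#2 spans [3,4]; an op avoiding the whole window 3..4 is ordered, any other is concurrent
#1 [1,2]: before
#3 [5,7]: after
#4 [6,8]: after
#5 [9,…): after
#6 [10,…): after

none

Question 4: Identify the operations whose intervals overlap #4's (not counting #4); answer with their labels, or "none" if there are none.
concurrent with #4 ([6,8]): every op whose interval crosses 6..8
#1 [1,2]: before
#2 [3,4]: before
#3 [5,7]: concurrent
#5 [9,…): after
#6 [10,…): after

#3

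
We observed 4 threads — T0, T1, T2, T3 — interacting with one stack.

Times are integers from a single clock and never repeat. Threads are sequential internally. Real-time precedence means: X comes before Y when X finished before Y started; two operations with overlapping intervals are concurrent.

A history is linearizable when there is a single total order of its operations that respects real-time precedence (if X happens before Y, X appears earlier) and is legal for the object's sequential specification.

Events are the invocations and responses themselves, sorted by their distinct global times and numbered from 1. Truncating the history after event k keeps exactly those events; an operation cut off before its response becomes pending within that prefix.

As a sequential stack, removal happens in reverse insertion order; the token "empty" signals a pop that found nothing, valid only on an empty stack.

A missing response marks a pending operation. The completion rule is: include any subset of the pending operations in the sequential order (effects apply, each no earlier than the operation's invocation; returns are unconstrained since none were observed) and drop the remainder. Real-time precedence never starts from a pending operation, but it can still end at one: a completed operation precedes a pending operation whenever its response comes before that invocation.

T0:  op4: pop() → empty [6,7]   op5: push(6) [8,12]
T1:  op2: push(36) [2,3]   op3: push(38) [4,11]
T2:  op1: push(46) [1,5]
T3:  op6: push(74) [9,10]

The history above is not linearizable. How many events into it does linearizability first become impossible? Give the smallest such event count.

events 1..6 are linearizable, e.g. via op1, op2:
1. op1 push(46), leaving stack <46>
2. op2 push(36), leaving stack <46,36>
at event 7 (op4's time-7 response) nothing linearizes any more
include/drop combinations of the 1 pending operation (op3) were all tried; none helps
for example op1, op2, op4 (pending dropped) fails at step 3: op4 pop() → empty is not legal there
for example op2, op1, op4 (pending dropped) fails at step 3: op4 pop() → empty is not legal there

7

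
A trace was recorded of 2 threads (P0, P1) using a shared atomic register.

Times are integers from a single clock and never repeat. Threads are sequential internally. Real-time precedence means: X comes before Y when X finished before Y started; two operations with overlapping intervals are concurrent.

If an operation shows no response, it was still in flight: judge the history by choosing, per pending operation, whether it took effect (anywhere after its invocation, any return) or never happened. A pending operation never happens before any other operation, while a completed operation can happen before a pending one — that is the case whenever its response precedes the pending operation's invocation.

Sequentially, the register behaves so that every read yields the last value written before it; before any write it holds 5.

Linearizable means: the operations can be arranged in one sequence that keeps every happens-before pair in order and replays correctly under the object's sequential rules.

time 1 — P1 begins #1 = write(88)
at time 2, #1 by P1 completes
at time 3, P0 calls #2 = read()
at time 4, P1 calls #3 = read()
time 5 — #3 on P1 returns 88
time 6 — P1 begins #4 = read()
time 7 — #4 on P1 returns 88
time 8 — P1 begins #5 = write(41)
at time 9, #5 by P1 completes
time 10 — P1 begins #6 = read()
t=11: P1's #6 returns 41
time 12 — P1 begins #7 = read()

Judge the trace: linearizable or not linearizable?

one valid linearization: #1, #2, #3, #4, #5, #6
step 1: #1 write(88) — value 88
step 2: #2 read() (pending, included) — value 88
step 3: #3 read() → 88 — value 88
step 4: #4 read() → 88 — value 88
step 5: #5 write(41) — value 41
step 6: #6 read() → 41 — value 41

linearizable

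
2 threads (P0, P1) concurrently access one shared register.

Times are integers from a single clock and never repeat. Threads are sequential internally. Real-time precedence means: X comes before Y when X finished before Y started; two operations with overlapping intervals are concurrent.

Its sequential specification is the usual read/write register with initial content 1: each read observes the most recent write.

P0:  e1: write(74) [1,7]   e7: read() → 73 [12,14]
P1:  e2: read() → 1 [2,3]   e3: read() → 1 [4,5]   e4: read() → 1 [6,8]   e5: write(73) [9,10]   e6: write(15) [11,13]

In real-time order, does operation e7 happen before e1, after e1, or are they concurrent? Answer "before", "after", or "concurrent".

after

e7 spans [12,14], e1 spans [1,7]
resp(e1)=7 < inv(e7)=12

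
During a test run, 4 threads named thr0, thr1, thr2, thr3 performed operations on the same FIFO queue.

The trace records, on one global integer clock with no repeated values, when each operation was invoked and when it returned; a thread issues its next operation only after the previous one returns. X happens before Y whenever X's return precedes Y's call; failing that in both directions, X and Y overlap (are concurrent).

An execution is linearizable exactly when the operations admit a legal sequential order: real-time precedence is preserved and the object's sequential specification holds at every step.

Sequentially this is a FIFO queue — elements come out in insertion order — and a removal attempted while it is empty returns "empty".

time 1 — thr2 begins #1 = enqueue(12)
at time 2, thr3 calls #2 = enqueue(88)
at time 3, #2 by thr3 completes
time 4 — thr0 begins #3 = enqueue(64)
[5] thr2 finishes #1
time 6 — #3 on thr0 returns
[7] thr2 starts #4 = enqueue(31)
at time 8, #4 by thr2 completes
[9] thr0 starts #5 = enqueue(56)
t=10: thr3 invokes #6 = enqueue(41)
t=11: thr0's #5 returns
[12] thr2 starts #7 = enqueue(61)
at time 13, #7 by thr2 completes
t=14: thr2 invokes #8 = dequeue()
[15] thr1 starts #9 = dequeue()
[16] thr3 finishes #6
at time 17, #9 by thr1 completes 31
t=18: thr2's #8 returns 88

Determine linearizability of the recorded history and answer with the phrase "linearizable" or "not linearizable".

not linearizable

cut after 16 events: linearizable; cut after 17 events (#9 responds, time 17): not linearizable
real-time-consistent orders of the 8 completed operations: 12 — all fail the FIFO queue replay
every completion of the 1 pending operation (#8) was checked; none linearizes
sample order #1, #2, #3, #4, #5, #6, #7, #9 (pending dropped) stalls at step 8 — #9 dequeue() → 31 has no legal effect
sample order #1, #2, #3, #4, #5, #7, #6, #9 (pending dropped) stalls at step 8 — #9 dequeue() → 31 has no legal effect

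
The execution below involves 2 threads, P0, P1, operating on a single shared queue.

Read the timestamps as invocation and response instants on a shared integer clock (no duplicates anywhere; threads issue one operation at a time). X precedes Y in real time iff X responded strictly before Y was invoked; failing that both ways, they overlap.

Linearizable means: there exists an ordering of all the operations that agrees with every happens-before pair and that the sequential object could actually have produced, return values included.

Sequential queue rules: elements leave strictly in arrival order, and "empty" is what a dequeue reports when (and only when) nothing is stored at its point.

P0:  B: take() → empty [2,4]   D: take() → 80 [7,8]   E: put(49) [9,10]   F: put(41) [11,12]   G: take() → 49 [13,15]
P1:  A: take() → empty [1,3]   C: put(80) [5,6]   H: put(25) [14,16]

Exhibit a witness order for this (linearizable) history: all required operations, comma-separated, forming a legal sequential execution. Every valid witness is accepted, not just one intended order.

A, B, C, D, E, F, G, H

step 1: A take() → empty — queue <>
step 2: B take() → empty — queue <>
step 3: C put(80) — queue <80>
step 4: D take() → 80 — queue <>
step 5: E put(49) — queue <49>
step 6: F put(41) — queue <49,41>
step 7: G take() → 49 — queue <41>
step 8: H put(25) — queue <41,25>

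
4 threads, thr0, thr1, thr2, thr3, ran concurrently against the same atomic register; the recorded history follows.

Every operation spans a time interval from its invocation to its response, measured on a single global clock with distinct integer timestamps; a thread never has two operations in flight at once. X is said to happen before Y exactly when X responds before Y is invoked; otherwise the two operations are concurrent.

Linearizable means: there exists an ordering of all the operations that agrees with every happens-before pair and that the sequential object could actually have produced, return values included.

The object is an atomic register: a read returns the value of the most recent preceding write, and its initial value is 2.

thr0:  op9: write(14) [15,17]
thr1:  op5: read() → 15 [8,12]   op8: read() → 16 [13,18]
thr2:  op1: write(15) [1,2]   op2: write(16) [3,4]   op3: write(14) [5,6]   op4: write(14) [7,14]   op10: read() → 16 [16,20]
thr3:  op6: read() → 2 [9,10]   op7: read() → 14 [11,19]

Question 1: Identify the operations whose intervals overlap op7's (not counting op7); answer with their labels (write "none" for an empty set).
op7 runs from 11 to 19; window-overlapping ops are concurrent
op1 [1,2]: before
op2 [3,4]: before
op3 [5,6]: before
op4 [7,14]: concurrent
op5 [8,12]: concurrent
op6 [9,10]: before
op8 [13,18]: concurrent
op9 [15,17]: concurrent
op10 [16,20]: concurrent

op10, op4, op5, op8, op9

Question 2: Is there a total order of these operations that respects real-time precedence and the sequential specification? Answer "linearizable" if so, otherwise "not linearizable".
through event 9 a valid linearization exists; event 10 (op6 responding at time 10) ends that
exhaustive check: the 4 completed atomic register ops admit one real-time order; illegal
include/drop combinations of the 2 pending operations (op4, op5) were all tried; none helps
sample order op1, op2, op3, op6 (pending dropped) stalls at step 4 — op6 read() → 2 has no legal effect

not linearizable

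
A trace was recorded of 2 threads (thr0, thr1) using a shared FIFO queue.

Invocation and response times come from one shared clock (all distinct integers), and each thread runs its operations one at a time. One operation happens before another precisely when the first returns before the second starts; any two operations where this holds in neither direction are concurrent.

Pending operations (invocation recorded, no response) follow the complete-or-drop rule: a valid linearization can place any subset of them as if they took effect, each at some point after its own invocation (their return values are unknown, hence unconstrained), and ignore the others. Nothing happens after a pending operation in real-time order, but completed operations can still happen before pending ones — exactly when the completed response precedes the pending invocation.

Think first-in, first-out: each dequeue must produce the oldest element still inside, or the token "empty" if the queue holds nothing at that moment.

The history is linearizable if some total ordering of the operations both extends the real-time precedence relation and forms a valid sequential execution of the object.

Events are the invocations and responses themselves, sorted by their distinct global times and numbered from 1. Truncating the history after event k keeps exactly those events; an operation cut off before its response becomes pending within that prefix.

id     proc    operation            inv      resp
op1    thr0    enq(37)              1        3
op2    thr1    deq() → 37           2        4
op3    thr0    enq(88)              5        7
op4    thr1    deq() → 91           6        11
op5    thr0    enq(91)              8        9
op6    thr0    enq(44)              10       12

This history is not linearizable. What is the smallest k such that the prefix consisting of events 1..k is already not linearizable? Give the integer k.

events 1..10 are linearizable; a witness order is op1, op2, op3, op4, op5:
step 1: op1 enq(37) — queue <37>
step 2: op2 deq() → 37 — queue <>
step 3: op3 enq(88) — queue <88>
step 4: op4 deq() (pending, included) — queue <>
step 5: op5 enq(91) — queue <91>
at event 11 (op4's time-11 response) nothing linearizes any more
no completion choice of the 1 pending operation (op6) rescues it — every subset was tried
for example op1, op2, op3, op4, op5 (pending dropped) fails at step 4: op4 deq() → 91 is not legal there
for example op1, op2, op3, op5, op4 (pending dropped) fails at step 5: op4 deq() → 91 is not legal there

11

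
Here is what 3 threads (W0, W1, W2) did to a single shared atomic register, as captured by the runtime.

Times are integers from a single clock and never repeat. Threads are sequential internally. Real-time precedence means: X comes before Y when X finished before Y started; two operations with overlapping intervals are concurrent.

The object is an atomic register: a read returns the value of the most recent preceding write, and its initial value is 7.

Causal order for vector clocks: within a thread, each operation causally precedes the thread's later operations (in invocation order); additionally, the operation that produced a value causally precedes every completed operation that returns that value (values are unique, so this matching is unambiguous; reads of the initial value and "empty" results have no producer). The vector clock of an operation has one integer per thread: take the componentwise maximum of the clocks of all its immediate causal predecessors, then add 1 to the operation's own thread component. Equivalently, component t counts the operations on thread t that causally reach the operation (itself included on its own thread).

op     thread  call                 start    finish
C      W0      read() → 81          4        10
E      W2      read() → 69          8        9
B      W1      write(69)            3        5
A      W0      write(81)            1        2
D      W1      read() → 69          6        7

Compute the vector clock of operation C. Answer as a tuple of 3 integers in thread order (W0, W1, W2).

(2, 0, 0)

no predecessors for B (invoked 3): W1 increments from zero → (0, 1, 0)
no predecessors for A (invoked 1): W0 increments from zero → (1, 0, 0)
E, invoked 8, takes VC(B)=(0, 1, 0) under max, adds 1 for W2 → (0, 1, 1)
D, invoked 6, takes VC(B)=(0, 1, 0) under max, adds 1 for W1 → (0, 2, 0)
C, invoked 4, takes VC(A)=(1, 0, 0) under max, adds 1 for W0 → (2, 0, 0)
target: VC(C) = (2, 0, 0)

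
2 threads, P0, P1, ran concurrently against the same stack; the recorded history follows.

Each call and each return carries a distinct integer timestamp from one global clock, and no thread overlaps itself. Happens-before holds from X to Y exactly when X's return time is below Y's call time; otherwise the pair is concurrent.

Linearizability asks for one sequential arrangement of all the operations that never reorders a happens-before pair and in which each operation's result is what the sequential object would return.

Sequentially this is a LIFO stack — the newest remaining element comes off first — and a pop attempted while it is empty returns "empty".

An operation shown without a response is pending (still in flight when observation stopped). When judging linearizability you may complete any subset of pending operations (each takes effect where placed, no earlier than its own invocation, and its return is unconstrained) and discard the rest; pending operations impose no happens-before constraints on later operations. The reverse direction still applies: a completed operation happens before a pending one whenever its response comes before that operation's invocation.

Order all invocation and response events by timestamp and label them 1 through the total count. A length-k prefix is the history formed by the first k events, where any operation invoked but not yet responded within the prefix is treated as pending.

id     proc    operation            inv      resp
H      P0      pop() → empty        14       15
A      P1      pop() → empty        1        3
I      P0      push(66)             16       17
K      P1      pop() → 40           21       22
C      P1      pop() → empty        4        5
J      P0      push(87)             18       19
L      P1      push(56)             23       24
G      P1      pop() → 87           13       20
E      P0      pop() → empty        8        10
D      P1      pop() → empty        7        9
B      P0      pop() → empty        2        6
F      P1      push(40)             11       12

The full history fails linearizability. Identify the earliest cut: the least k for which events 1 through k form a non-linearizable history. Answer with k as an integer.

20

events 1..19 are still linearizable — one witness is A, B, C, D, E, F, G, H, I, J:
step 1: A pop() → empty — stack <>
step 2: B pop() → empty — stack <>
step 3: C pop() → empty — stack <>
step 4: D pop() → empty — stack <>
step 5: E pop() → empty — stack <>
step 6: F push(40) — stack <40>
step 7: G pop() (pending, included) — stack <>
step 8: H pop() → empty — stack <>
step 9: I push(66) — stack <66>
step 10: J push(87) — stack <66,87>
adding event 20 (G responds at 20) leaves no legal real-time order
sample order A, B, C, D, E, F, G, H, I, J stalls at step 7 — G pop() → 87 has no legal effect
sample order A, B, C, D, E, F, H, G, I, J stalls at step 7 — H pop() → empty has no legal effect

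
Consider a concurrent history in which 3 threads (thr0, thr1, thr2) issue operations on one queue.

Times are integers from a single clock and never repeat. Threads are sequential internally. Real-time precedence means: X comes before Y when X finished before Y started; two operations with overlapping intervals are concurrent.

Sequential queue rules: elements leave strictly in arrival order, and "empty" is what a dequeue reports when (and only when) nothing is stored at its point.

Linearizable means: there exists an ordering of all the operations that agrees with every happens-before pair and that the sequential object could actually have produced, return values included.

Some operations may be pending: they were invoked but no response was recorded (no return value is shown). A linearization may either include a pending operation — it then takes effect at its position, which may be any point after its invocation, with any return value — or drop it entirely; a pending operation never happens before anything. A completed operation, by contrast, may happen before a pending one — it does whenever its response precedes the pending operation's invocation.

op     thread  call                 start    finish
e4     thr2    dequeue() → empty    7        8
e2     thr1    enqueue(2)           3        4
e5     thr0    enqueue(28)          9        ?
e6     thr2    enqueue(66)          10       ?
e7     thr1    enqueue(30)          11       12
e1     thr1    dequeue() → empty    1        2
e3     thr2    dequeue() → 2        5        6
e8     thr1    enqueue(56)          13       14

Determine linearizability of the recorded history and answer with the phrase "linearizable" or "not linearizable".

linearizable

witness order: e1, e2, e3, e4, e5, e6, e7, e8
step 1: e1 dequeue() → empty — queue <>
step 2: e2 enqueue(2) — queue <2>
step 3: e3 dequeue() → 2 — queue <>
step 4: e4 dequeue() → empty — queue <>
step 5: e5 enqueue(28) (pending, included) — queue <28>
step 6: e6 enqueue(66) (pending, included) — queue <28,66>
step 7: e7 enqueue(30) — queue <28,66,30>
step 8: e8 enqueue(56) — queue <28,66,30,56>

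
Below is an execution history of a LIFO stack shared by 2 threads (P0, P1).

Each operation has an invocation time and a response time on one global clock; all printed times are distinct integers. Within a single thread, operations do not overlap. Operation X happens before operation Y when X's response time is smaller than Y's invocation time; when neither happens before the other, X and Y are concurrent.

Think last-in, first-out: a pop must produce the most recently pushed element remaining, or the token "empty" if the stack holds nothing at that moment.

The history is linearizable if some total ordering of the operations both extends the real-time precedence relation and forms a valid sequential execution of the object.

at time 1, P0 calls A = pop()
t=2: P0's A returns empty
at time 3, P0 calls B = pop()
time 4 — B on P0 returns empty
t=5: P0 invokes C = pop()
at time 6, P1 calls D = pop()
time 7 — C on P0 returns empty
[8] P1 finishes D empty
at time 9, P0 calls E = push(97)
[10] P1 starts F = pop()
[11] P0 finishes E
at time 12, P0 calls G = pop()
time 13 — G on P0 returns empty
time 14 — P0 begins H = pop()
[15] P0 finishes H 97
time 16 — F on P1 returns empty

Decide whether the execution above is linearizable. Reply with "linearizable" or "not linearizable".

not linearizable

already the first 15 events (up to H's response at time 15) admit no linearization; the first 14 still do
7 completed operations, 2 real-time-consistent orders — every LIFO stack replay fails
no completion choice of the 1 pending operation (F) rescues it — every subset was tried
sample order A, B, C, D, E, G, H (pending dropped) stalls at step 6 — G pop() → empty has no legal effect
sample order A, B, D, C, E, G, H (pending dropped) stalls at step 6 — G pop() → empty has no legal effect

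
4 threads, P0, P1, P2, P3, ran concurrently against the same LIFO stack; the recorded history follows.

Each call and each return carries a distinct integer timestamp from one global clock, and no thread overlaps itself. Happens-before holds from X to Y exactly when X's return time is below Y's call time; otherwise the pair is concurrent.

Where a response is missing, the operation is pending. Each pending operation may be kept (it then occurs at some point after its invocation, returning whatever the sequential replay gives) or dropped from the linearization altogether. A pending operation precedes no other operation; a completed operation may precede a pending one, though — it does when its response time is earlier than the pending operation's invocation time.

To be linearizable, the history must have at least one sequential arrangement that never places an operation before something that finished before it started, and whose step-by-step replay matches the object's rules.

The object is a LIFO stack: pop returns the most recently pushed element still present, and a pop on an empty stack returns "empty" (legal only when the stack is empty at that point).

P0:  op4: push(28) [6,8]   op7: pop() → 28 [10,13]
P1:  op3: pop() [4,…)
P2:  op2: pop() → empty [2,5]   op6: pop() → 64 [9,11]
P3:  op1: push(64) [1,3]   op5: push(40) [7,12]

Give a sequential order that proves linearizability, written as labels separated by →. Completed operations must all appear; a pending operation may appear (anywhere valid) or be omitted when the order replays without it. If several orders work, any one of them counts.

1. op2 pop() → empty, leaving stack <>
2. op1 push(64), leaving stack <64>
3. op4 push(28), leaving stack <64,28>
4. op5 push(40), leaving stack <64,28,40>
5. op3 pop() (pending, included), leaving stack <64,28>
6. op7 pop() → 28, leaving stack <64>
7. op6 pop() → 64, leaving stack <>

op2 → op1 → op4 → op5 → op3 → op7 → op6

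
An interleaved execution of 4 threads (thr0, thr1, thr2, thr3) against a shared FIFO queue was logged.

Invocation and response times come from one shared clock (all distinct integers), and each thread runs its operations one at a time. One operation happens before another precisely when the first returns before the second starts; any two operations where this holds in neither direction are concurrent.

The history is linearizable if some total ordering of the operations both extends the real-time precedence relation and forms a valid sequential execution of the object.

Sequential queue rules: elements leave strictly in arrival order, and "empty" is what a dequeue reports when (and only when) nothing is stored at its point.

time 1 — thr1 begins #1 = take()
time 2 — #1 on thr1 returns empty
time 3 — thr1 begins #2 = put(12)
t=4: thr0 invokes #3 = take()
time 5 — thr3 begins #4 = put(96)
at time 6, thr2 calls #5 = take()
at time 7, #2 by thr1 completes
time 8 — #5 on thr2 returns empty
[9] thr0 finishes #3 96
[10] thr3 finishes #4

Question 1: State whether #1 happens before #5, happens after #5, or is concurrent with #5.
#1 spans [1,2], #5 spans [6,8]
resp(#1)=2 < inv(#5)=6

before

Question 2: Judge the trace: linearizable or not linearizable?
one valid linearization: #1, #4, #3, #5, #2
1. #1 take() → empty, leaving queue <>
2. #4 put(96), leaving queue <96>
3. #3 take() → 96, leaving queue <>
4. #5 take() → empty, leaving queue <>
5. #2 put(12), leaving queue <12>

linearizable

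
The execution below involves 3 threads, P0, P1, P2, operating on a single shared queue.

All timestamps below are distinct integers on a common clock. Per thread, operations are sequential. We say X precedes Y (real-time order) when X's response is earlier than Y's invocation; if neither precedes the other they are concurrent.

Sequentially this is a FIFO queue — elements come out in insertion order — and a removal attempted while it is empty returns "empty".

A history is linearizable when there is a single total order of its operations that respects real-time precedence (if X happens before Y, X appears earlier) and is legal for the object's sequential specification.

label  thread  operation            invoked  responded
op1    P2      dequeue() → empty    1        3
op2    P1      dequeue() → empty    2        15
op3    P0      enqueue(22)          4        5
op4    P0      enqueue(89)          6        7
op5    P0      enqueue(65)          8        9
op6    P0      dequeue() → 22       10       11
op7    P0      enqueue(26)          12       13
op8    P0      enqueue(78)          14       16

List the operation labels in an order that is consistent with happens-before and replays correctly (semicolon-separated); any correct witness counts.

op1; op2; op3; op4; op5; op6; op7; op8

1. op1 dequeue() → empty, leaving queue <>
2. op2 dequeue() → empty, leaving queue <>
3. op3 enqueue(22), leaving queue <22>
4. op4 enqueue(89), leaving queue <22,89>
5. op5 enqueue(65), leaving queue <22,89,65>
6. op6 dequeue() → 22, leaving queue <89,65>
7. op7 enqueue(26), leaving queue <89,65,26>
8. op8 enqueue(78), leaving queue <89,65,26,78>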